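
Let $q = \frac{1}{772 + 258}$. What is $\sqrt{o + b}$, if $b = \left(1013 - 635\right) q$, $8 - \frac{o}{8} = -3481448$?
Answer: $\frac{\sqrt{7386953438135}}{515} \approx 5277.5$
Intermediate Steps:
$o = 27851648$ ($o = 64 - -27851584 = 64 + 27851584 = 27851648$)
$q = \frac{1}{1030} \approx 0.00097087$
$b = \frac{189}{515}$ ($b = \left(1013 - 635\right) \frac{1}{1030} = 378 \cdot \frac{1}{1030} = \frac{189}{515} \approx 0.36699$)
$\sqrt{o + b} = \sqrt{27851648 + \frac{189}{515}} = \sqrt{\frac{14343598909}{515}} = \frac{\sqrt{7386953438135}}{515}$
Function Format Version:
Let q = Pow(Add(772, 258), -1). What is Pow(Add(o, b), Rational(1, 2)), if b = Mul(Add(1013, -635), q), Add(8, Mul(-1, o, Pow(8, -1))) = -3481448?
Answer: Mul(Rational(1, 515), Pow(7386953438135, Rational(1, 2))) ≈ 5277.5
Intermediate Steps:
o = 27851648 (o = Add(64, Mul(-8, -3481448)) = Add(64, 27851584) = 27851648)
q = Rational(1, 1030) (q = Pow(1030, -1) = Rational(1, 1030) ≈ 0.00097087)
b = Rational(189, 515) (b = Mul(Add(1013, -635), Rational(1, 1030)) = Mul(378, Rational(1, 1030)) = Rational(189, 515) ≈ 0.36699)
Pow(Add(o, b), Rational(1, 2)) = Pow(Add(27851648, Rational(189, 515)), Rational(1, 2)) = Pow(Rational(14343598909, 515), Rational(1, 2)) = Mul(Rational(1, 515), Pow(7386953438135, Rational(1, 2)))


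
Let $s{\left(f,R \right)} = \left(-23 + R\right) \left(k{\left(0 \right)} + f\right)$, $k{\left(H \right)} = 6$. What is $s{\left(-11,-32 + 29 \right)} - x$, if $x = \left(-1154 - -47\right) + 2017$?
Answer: $-780$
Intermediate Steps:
$s{\left(f,R \right)} = \left(-23 + R\right) \left(6 + f\right)$
$x = 910$ ($x = \left(-1154 + 47\right) + 2017 = -1107 + 2017 = 910$)
$s{\left(-11,-32 + 29 \right)} - x = \left(-138 - -253 + 6 \left(-32 + 29\right) + \left(-32 + 29\right) \left(-11\right)\right) - 910 = \left(-138 + 253 + 6 \left(-3\right) - -33\right) - 910 = \left(-138 + 253 - 18 + 33\right) - 910 = 130 - 910 = -780$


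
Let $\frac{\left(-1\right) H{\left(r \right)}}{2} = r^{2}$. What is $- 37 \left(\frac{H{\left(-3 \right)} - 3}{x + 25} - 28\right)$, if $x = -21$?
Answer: $\frac{4921}{4} \approx 1230.3$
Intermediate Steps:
$H{\left(r \right)} = - 2 r^{2}$
$- 37 \left(\frac{H{\left(-3 \right)} - 3}{x + 25} - 28\right) = - 37 \left(\frac{- 2 \left(-3\right)^{2} - 3}{-21 + 25} - 28\right) = - 37 \left(\frac{\left(-2\right) 9 - 3}{4} - 28\right) = - 37 \left(\left(-18 - 3\right) \frac{1}{4} - 28\right) = - 37 \left(\left(-21\right) \frac{1}{4} - 28\right) = - 37 \left(- \frac{21}{4} - 28\right) = \left(-37\right) \left(- \frac{133}{4}\right) = \frac{4921}{4}$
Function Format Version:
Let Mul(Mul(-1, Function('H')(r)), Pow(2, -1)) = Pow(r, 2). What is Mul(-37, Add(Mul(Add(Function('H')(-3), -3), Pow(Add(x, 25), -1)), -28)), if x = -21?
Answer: Rational(4921, 4) ≈ 1230.3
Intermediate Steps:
Function('H')(r) = Mul(-2, Pow(r, 2))
Mul(-37, Add(Mul(Add(Function('H')(-3), -3), Pow(Add(x, 25), -1)), -28)) = Mul(-37, Add(Mul(Add(Mul(-2, Pow(-3, 2)), -3), Pow(Add(-21, 25), -1)), -28)) = Mul(-37, Add(Mul(Add(Mul(-2, 9), -3), Pow(4, -1)), -28)) = Mul(-37, Add(Mul(Add(-18, -3), Rational(1, 4)), -28)) = Mul(-37, Add(Mul(-21, Rational(1, 4)), -28)) = Mul(-37, Add(Rational(-21, 4), -28)) = Mul(-37, Rational(-133, 4)) = Rational(4921, 4)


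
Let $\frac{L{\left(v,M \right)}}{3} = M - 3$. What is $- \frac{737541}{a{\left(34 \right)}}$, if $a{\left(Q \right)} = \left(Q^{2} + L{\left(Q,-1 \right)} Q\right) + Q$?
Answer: $- \frac{32067}{34} \approx -943.15$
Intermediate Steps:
$L{\left(v,M \right)} = -9 + 3 M$ ($L{\left(v,M \right)} = 3 \left(M - 3\right) = 3 \left(-3 + M\right) = -9 + 3 M$)
$a{\left(Q \right)} = Q^{2} - 11 Q$ ($a{\left(Q \right)} = \left(Q^{2} + \left(-9 + 3 \left(-1\right)\right) Q\right) + Q = \left(Q^{2} + \left(-9 - 3\right) Q\right) + Q = \left(Q^{2} - 12 Q\right) + Q = Q^{2} - 11 Q$)
$- \frac{737541}{a{\left(34 \right)}} = - \frac{737541}{34 \left(-11 + 34\right)} = - \frac{737541}{34 \cdot 23} = - \frac{737541}{782} = \left(-737541\right) \frac{1}{782} = - \frac{32067}{34}$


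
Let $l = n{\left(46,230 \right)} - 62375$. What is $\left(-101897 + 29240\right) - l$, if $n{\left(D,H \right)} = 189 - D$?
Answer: $-10425$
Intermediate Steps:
$l = -62232$ ($l = \left(189 - 46\right) - 62375 = 143 - 62375 = -62232$)
$\left(-101897 + 29240\right) - l = \left(-101897 + 29240\right) - -62232 = -72657 + 62232 = -10425$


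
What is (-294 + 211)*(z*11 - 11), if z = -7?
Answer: 7304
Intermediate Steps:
(-294 + 211)*(z*11 - 11) = (-294 + 211)*(-7*11 - 11) = -83*(-77 - 11) = -83*(-88) = 7304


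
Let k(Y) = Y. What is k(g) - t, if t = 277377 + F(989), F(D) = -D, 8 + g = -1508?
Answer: -277904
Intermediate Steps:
g = -1516 (g = -8 - 1508 = -1516)
t = 276388 (t = 277377 - 1*989 = 277377 - 989 = 276388)
k(g) - t = -1516 - 1*276388 = -1516 - 276388 = -277904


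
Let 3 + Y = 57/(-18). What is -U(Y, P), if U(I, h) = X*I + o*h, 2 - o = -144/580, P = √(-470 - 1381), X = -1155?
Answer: -14245/2 - 326*I*√1851/145 ≈ -7122.5 - 96.728*I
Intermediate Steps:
P = I*√1851 (P = √(-1851) = I*√1851 ≈ 43.023*I)
o = 326/145 (o = 2 - (-144)/580 = 2 - 1*(-36/145) = 2 + 36/145 = 326/145 ≈ 2.2483)
Y = -37/6 (Y = -3 + 57/(-18) = -3 + 57*(-1/18) = -3 - 19/6 = -37/6 ≈ -6.1667)
U(I, h) = -1155*I + 326*h/145
-U(Y, P) = -(-1155*(-37/6) + 326*(I*√1851)/145) = -(14245/2 + 326*I*√1851/145) = -14245/2 - 326*I*√1851/145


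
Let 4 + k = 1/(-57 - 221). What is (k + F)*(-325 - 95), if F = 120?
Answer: -6771870/139 ≈ -48719.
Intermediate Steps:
k = -1113/278 (k = -4 + 1/(-57 - 221) = -4 + 1/(-278) = -4 - 1/278 = -1113/278 ≈ -4.0036)
(k + F)*(-325 - 95) = (-1113/278 + 120)*(-325 - 95) = (32247/278)*(-420) = -6771870/139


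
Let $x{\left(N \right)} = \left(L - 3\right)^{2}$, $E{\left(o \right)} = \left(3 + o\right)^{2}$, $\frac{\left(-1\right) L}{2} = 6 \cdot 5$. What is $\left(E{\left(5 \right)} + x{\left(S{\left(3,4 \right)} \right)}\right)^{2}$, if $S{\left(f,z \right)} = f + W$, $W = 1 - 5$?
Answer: $16265089$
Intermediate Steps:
$W = -4$
$L = -60$ ($L = - 2 \cdot 6 \cdot 5 = \left(-2\right) 30 = -60$)
$S{\left(f,z \right)} = -4 + f$ ($S{\left(f,z \right)} = f - 4 = -4 + f$)
$x{\left(N \right)} = 3969$ ($x{\left(N \right)} = \left(-60 - 3\right)^{2} = \left(-63\right)^{2} = 3969$)
$\left(E{\left(5 \right)} + x{\left(S{\left(3,4 \right)} \right)}\right)^{2} = \left(\left(3 + 5\right)^{2} + 3969\right)^{2} = \left(8^{2} + 3969\right)^{2} = \left(64 + 3969\right)^{2} = 4033^{2} = 16265089$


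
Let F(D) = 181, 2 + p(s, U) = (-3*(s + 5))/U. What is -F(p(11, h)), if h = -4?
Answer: -181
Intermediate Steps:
p(s, U) = -2 + (-15 - 3*s)/U (p(s, U) = -2 + (-3*(s + 5))/U = -2 + (-3*(5 + s))/U = -2 + (-15 - 3*s)/U)
-F(p(11, h)) = -1*181 = -181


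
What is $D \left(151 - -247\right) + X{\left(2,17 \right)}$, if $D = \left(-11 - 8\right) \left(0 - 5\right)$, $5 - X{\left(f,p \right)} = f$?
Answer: $37813$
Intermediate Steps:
$X{\left(f,p \right)} = 5 - f$
$D = 95$ ($D = - 19 \left(0 - 5\right) = \left(-19\right) \left(-5\right) = 95$)
$D \left(151 - -247\right) + X{\left(2,17 \right)} = 95 \left(151 - -247\right) + \left(5 - 2\right) = 95 \left(151 + 247\right) + \left(5 - 2\right) = 95 \cdot 398 + 3 = 37810 + 3 = 37813$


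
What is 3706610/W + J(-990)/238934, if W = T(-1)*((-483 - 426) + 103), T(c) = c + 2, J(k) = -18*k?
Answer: -221405197705/48145201 ≈ -4598.7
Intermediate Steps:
T(c) = 2 + c
W = -806 (W = (2 - 1)*((-483 - 426) + 103) = 1*(-909 + 103) = 1*(-806) = -806)
3706610/W + J(-990)/238934 = 3706610/(-806) - 18*(-990)/238934 = 3706610*(-1/806) + 17820*(1/238934) = -1853305/403 + 8910/119467 = -221405197705/48145201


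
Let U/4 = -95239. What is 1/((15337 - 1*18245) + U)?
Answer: -1/383864 ≈ -2.6051e-6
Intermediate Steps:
U = -380956 (U = 4*(-95239) = -380956)
1/((15337 - 1*18245) + U) = 1/((15337 - 1*18245) - 380956) = 1/((15337 - 18245) - 380956) = 1/(-2908 - 380956) = 1/(-383864) = -1/383864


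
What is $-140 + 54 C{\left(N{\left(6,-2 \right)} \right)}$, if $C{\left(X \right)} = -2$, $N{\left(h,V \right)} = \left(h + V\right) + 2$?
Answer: $-248$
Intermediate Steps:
$N{\left(h,V \right)} = 2 + V + h$ ($N{\left(h,V \right)} = \left(V + h\right) + 2 = 2 + V + h$)
$-140 + 54 C{\left(N{\left(6,-2 \right)} \right)} = -140 + 54 \left(-2\right) = -140 - 108 = -248$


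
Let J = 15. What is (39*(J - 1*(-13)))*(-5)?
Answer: -5460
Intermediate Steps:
(39*(J - 1*(-13)))*(-5) = (39*(15 - 1*(-13)))*(-5) = (39*(15 + 13))*(-5) = (39*28)*(-5) = 1092*(-5) = -5460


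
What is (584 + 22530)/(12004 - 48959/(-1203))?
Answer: 27806142/14489771 ≈ 1.9190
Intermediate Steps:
(584 + 22530)/(12004 - 48959/(-1203)) = 23114/(12004 - 48959*(-1/1203)) = 23114/(12004 + 48959/1203) = 23114/(14489771/1203) = 23114*(1203/14489771) = 27806142/14489771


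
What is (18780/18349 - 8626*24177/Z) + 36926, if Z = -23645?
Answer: 19847934808228/433862105 ≈ 45747.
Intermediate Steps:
(18780/18349 - 8626*24177/Z) + 36926 = (18780/18349 - 8626/((-23645/24177))) + 36926 = (18780*(1/18349) - 8626/((-23645*1/24177))) + 36926 = (18780/18349 - 8626/(-23645/24177)) + 36926 = (18780/18349 - 8626*(-24177/23645)) + 36926 = (18780/18349 + 208550802/23645) + 36926 = 3827142718998/433862105 + 36926 = 19847934808228/433862105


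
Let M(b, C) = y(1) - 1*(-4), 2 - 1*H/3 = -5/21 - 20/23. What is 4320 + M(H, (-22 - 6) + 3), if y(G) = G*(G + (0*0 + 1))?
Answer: 4326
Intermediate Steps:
y(G) = G*(1 + G) (y(G) = G*(G + (0 + 1)) = G*(G + 1) = G*(1 + G))
H = 1501/161 (H = 6 - 3*(-5/21 - 20/23) = 6 - 3*(-535/483) = 6 + 535/161 = 1501/161 ≈ 9.3230)
M(b, C) = 6 (M(b, C) = 1*(1 + 1) - 1*(-4) = 1*2 + 4 = 2 + 4 = 6)
4320 + M(H, (-22 - 6) + 3) = 4320 + 6 = 4326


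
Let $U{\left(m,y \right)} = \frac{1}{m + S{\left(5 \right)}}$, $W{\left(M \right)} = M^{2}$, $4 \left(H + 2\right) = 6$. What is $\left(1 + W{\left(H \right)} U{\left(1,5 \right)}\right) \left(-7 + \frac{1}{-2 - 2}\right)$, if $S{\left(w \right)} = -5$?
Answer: $- \frac{435}{64} \approx -6.7969$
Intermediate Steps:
$H = - \frac{1}{2}$ ($H = -2 + \frac{1}{4} \cdot 6 = -2 + \frac{3}{2} = - \frac{1}{2} \approx -0.5$)
$U{\left(m,y \right)} = \frac{1}{-5 + m}$ ($U{\left(m,y \right)} = \frac{1}{m - 5} = \frac{1}{-5 + m}$)
$\left(1 + W{\left(H \right)} U{\left(1,5 \right)}\right) \left(-7 + \frac{1}{-2 - 2}\right) = \left(1 + \frac{\left(- \frac{1}{2}\right)^{2}}{-5 + 1}\right) \left(-7 + \frac{1}{-2 - 2}\right) = \left(1 + \frac{1}{4 \left(-4\right)}\right) \left(-7 + \frac{1}{-4}\right) = \left(1 + \frac{1}{4} \left(- \frac{1}{4}\right)\right) \left(-7 - \frac{1}{4}\right) = \left(1 - \frac{1}{16}\right) \left(- \frac{29}{4}\right) = \frac{15}{16} \left(- \frac{29}{4}\right) = - \frac{435}{64}$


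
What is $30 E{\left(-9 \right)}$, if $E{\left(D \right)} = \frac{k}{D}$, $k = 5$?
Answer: $- \frac{50}{3} \approx -16.667$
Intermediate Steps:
$E{\left(D \right)} = \frac{5}{D}$
$30 E{\left(-9 \right)} = 30 \frac{5}{-9} = 30 \cdot 5 \left(- \frac{1}{9}\right) = 30 \left(- \frac{5}{9}\right) = - \frac{50}{3}$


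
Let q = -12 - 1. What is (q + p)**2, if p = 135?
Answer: 14884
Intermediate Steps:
q = -13
(q + p)**2 = (-13 + 135)**2 = 122**2 = 14884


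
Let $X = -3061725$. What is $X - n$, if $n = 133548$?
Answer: $-3195273$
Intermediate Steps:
$X - n = -3061725 - 133548 = -3195273$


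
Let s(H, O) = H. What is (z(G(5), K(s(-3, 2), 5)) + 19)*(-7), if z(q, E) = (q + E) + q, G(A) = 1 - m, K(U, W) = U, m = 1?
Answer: -112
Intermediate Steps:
G(A) = 0 (G(A) = 1 - 1*1 = 1 - 1 = 0)
z(q, E) = E + 2*q (z(q, E) = (E + q) + q = E + 2*q)
(z(G(5), K(s(-3, 2), 5)) + 19)*(-7) = ((-3 + 2*0) + 19)*(-7) = ((-3 + 0) + 19)*(-7) = (-3 + 19)*(-7) = 16*(-7) = -112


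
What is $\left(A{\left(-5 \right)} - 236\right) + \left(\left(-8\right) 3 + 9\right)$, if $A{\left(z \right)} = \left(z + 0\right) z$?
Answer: $-226$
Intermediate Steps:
$A{\left(z \right)} = z^{2}$ ($A{\left(z \right)} = z z = z^{2}$)
$\left(A{\left(-5 \right)} - 236\right) + \left(\left(-8\right) 3 + 9\right) = \left(\left(-5\right)^{2} - 236\right) + \left(\left(-8\right) 3 + 9\right) = \left(25 - 236\right) + \left(-24 + 9\right) = -211 - 15 = -226$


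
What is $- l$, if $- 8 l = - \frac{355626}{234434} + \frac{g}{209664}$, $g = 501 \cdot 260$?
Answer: $- \frac{141104477}{1260317184} \approx -0.11196$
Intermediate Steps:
$g = 130260$
$l = \frac{141104477}{1260317184}$ ($l = - \frac{- \frac{355626}{234434} + \frac{130260}{209664}}{8} = - \frac{\left(-355626\right) \frac{1}{234434} + 130260 \cdot \frac{1}{209664}}{8} = - \frac{- \frac{177813}{117217} + \frac{835}{1344}}{8} = \left(- \frac{1}{8}\right) \left(- \frac{141104477}{157539648}\right) = \frac{141104477}{1260317184} \approx 0.11196$)
$- l = \left(-1\right) \frac{141104477}{1260317184} = - \frac{141104477}{1260317184}$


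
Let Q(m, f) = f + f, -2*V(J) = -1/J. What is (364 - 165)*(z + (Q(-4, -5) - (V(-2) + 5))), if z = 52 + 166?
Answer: 161787/4 ≈ 40447.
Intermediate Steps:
V(J) = 1/(2*J) (V(J) = -(-1)/(2*J) = 1/(2*J))
z = 218
Q(m, f) = 2*f
(364 - 165)*(z + (Q(-4, -5) - (V(-2) + 5))) = (364 - 165)*(218 + (2*(-5) - ((½)/(-2) + 5))) = 199*(218 + (-10 - ((½)*(-½) + 5))) = 199*(218 + (-10 - (-¼ + 5))) = 199*(218 + (-10 - 1*19/4)) = 199*(218 + (-10 - 19/4)) = 199*(218 - 59/4) = 199*(813/4) = 161787/4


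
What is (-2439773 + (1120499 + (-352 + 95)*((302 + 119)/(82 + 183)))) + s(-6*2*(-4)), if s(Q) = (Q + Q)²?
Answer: -347273567/265 ≈ -1.3105e+6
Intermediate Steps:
s(Q) = 4*Q² (s(Q) = (2*Q)² = 4*Q²)
(-2439773 + (1120499 + (-352 + 95)*((302 + 119)/(82 + 183)))) + s(-6*2*(-4)) = (-2439773 + (1120499 + (-352 + 95)*((302 + 119)/(82 + 183)))) + 4*(-6*2*(-4))² = (-2439773 + (1120499 - 108197/265)) + 4*(-12*(-4))² = (-2439773 + (1120499 - 108197/265)) + 4*48² = (-2439773 + (1120499 - 257*421/265)) + 4*2304 = (-2439773 + (1120499 - 108197/265)) + 9216 = (-2439773 + 296824038/265) + 9216 = -349715807/265 + 9216 = -347273567/265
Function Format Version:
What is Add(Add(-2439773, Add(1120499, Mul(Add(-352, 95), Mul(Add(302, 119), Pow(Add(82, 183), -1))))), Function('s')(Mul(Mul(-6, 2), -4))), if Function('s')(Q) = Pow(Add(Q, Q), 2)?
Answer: Rational(-347273567, 265) ≈ -1.3105e+6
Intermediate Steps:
Function('s')(Q) = Mul(4, Pow(Q, 2)) (Function('s')(Q) = Pow(Mul(2, Q), 2) = Mul(4, Pow(Q, 2)))
Add(Add(-2439773, Add(1120499, Mul(Add(-352, 95), Mul(Add(302, 119), Pow(Add(82, 183), -1))))), Function('s')(Mul(Mul(-6, 2), -4))) = Add(Add(-2439773, Add(1120499, Mul(Add(-352, 95), Mul(Add(302, 119), Pow(Add(82, 183), -1))))), Mul(4, Pow(Mul(Mul(-6, 2), -4), 2))) = Add(Add(-2439773, Add(1120499, Mul(-257, Mul(421, Pow(265, -1))))), Mul(4, Pow(Mul(-12, -4), 2))) = Add(Add(-2439773, Add(1120499, Mul(-257, Mul(421, Rational(1, 265))))), Mul(4, Pow(48, 2))) = Add(Add(-2439773, Add(1120499, Mul(-257, Rational(421, 265)))), Mul(4, 2304)) = Add(Add(-2439773, Add(1120499, Rational(-108197, 265))), 9216) = Add(Add(-2439773, Rational(296824038, 265)), 9216) = Add(Rational(-349715807, 265), 9216) = Rational(-347273567, 265)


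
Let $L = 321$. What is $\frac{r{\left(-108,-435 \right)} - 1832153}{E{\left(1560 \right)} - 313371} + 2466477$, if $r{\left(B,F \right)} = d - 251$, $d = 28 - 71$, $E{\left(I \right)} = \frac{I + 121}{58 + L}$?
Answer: $\frac{292934124293069}{118765928} \approx 2.4665 \cdot 10^{6}$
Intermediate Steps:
$E{\left(I \right)} = \frac{121}{379} + \frac{I}{379}$ ($E{\left(I \right)} = \frac{I + 121}{58 + 321} = \frac{121 + I}{379} = \left(121 + I\right) \frac{1}{379} = \frac{121}{379} + \frac{I}{379}$)
$d = -43$
$r{\left(B,F \right)} = -294$ ($r{\left(B,F \right)} = -43 - 251 = -294$)
$\frac{r{\left(-108,-435 \right)} - 1832153}{E{\left(1560 \right)} - 313371} + 2466477 = \frac{-294 - 1832153}{\left(\frac{121}{379} + \frac{1}{379} \cdot 1560\right) - 313371} + 2466477 = - \frac{1832447}{\left(\frac{121}{379} + \frac{1560}{379}\right) - 313371} + 2466477 = - \frac{1832447}{\frac{1681}{379} - 313371} + 2466477 = - \frac{1832447}{- \frac{118765928}{379}} + 2466477 = \left(-1832447\right) \left(- \frac{379}{118765928}\right) + 2466477 = \frac{694497413}{118765928} + 2466477 = \frac{292934124293069}{118765928}$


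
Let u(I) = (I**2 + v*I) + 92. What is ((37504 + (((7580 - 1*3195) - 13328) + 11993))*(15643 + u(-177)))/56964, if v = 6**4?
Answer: -616177476/4747 ≈ -1.2980e+5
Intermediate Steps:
v = 1296
u(I) = 92 + I**2 + 1296*I (u(I) = (I**2 + 1296*I) + 92 = 92 + I**2 + 1296*I)
((37504 + (((7580 - 1*3195) - 13328) + 11993))*(15643 + u(-177)))/56964 = ((37504 + (((7580 - 1*3195) - 13328) + 11993))*(15643 + (92 + (-177)**2 + 1296*(-177))))/56964 = ((37504 + (((7580 - 3195) - 13328) + 11993))*(15643 + (92 + 31329 - 229392)))*(1/56964) = ((37504 + ((4385 - 13328) + 11993))*(15643 - 197971))*(1/56964) = ((37504 + (-8943 + 11993))*(-182328))*(1/56964) = ((37504 + 3050)*(-182328))*(1/56964) = (40554*(-182328))*(1/56964) = -7394129712*1/56964 = -616177476/4747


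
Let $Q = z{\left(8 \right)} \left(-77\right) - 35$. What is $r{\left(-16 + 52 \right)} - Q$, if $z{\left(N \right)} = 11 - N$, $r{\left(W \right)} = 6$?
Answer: $272$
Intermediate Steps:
$Q = -266$ ($Q = \left(11 - 8\right) \left(-77\right) - 35 = 3 \left(-77\right) - 35 = -231 - 35 = -266$)
$r{\left(-16 + 52 \right)} - Q = 6 - -266 = 6 + 266 = 272$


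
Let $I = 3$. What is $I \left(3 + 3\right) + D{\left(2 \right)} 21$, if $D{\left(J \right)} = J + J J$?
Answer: $144$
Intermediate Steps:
$D{\left(J \right)} = J + J^{2}$
$I \left(3 + 3\right) + D{\left(2 \right)} 21 = 3 \left(3 + 3\right) + 2 \left(1 + 2\right) 21 = 3 \cdot 6 + 2 \cdot 3 \cdot 21 = 18 + 6 \cdot 21 = 18 + 126 = 144$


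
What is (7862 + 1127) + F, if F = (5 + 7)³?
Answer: 10717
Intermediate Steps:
F = 1728 (F = 12³ = 1728)
(7862 + 1127) + F = (7862 + 1127) + 1728 = 8989 + 1728 = 10717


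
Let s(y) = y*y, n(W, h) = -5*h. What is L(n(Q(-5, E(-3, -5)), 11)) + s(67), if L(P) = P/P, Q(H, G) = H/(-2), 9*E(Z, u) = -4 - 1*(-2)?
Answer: 4490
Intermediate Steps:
E(Z, u) = -2/9 (E(Z, u) = (-4 - 1*(-2))/9 = (-4 + 2)/9 = (1/9)*(-2) = -2/9)
Q(H, G) = -H/2 (Q(H, G) = H*(-1/2) = -H/2)
s(y) = y**2
L(P) = 1
L(n(Q(-5, E(-3, -5)), 11)) + s(67) = 1 + 67**2 = 1 + 4489 = 4490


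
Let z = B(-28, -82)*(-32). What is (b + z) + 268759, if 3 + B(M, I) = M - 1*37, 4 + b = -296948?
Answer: -26017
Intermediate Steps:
b = -296952 (b = -4 - 296948 = -296952)
B(M, I) = -40 + M (B(M, I) = -3 + (M - 1*37) = -3 + (M - 37) = -3 + (-37 + M) = -40 + M)
z = 2176 (z = (-40 - 28)*(-32) = -68*(-32) = 2176)
(b + z) + 268759 = (-296952 + 2176) + 268759 = -294776 + 268759 = -26017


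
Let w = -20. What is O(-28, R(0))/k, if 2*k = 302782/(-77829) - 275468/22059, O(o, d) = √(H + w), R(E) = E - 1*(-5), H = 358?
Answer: -7439596281*√2/4686411185 ≈ -2.2450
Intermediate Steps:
R(E) = 5 + E (R(E) = E + 5 = 5 + E)
O(o, d) = 13*√2 (O(o, d) = √(358 - 20) = √338 = 13*√2)
k = -4686411185/572276637 (k = (302782/(-77829) - 275468/22059)/2 = (302782*(-1/77829) - 275468*1/22059)/2 = (-302782/77829 - 275468/22059)/2 = (½)*(-9372822370/572276637) = -4686411185/572276637 ≈ -8.1891)
O(-28, R(0))/k = (13*√2)/(-4686411185/572276637) = (13*√2)*(-572276637/4686411185) = -7439596281*√2/4686411185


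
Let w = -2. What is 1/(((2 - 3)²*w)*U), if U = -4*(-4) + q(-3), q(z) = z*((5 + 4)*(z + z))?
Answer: -1/356 ≈ -0.0028090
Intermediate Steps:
q(z) = 18*z² (q(z) = z*(9*(2*z)) = z*(18*z) = 18*z²)
U = 178 (U = -4*(-4) + 18*(-3)² = 16 + 18*9 = 16 + 162 = 178)
1/(((2 - 3)²*w)*U) = 1/(((2 - 3)²*(-2))*178) = 1/(((-1)²*(-2))*178) = 1/((1*(-2))*178) = 1/(-2*178) = 1/(-356) = -1/356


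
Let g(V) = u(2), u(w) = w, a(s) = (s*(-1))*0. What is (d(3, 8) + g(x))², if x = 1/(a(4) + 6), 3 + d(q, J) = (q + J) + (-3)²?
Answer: 361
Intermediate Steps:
a(s) = 0 (a(s) = -s*0 = 0)
d(q, J) = 6 + J + q (d(q, J) = -3 + ((q + J) + (-3)²) = -3 + ((J + q) + 9) = -3 + (9 + J + q) = 6 + J + q)
x = ⅙ (x = 1/(0 + 6) = 1/6 = ⅙ ≈ 0.16667)
g(V) = 2
(d(3, 8) + g(x))² = ((6 + 8 + 3) + 2)² = (17 + 2)² = 19² = 361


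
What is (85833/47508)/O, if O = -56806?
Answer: -28611/899579816 ≈ -3.1805e-5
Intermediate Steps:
(85833/47508)/O = (85833/47508)/(-56806) = (85833*(1/47508))*(-1/56806) = (28611/15836)*(-1/56806) = -28611/899579816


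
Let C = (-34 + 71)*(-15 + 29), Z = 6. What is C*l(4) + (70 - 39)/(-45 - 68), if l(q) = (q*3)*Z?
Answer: 4214417/113 ≈ 37296.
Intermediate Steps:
l(q) = 18*q (l(q) = (q*3)*6 = (3*q)*6 = 18*q)
C = 518 (C = 37*14 = 518)
C*l(4) + (70 - 39)/(-45 - 68) = 518*(18*4) + (70 - 39)/(-45 - 68) = 518*72 + 31/(-113) = 37296 + 31*(-1/113) = 37296 - 31/113 = 4214417/113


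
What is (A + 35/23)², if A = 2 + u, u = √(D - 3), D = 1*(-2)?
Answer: 3916/529 + 162*I*√5/23 ≈ 7.4026 + 15.75*I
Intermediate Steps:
D = -2
u = I*√5 (u = √(-2 - 3) = √(-5) = I*√5 ≈ 2.2361*I)
A = 2 + I*√5 ≈ 2.0 + 2.2361*I
(A + 35/23)² = ((2 + I*√5) + 35/23)² = (81/23 + I*√5)²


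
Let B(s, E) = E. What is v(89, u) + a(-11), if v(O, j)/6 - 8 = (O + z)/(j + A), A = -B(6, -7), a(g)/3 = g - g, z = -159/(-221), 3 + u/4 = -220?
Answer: 3089704/65195 ≈ 47.392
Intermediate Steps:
u = -892 (u = -12 + 4*(-220) = -12 - 880 = -892)
z = 159/221 (z = -159*(-1/221) = 159/221 ≈ 0.71946)
a(g) = 0 (a(g) = 3*(g - g) = 3*0 = 0)
A = 7 (A = -1*(-7) = 7)
v(O, j) = 48 + 6*(159/221 + O)/(7 + j) (v(O, j) = 48 + 6*((O + 159/221)/(j + 7)) = 48 + 6*((159/221 + O)/(7 + j)) = 48 + 6*(159/221 + O)/(7 + j))
v(89, u) + a(-11) = 6*(12535 + 221*89 + 1768*(-892))/(221*(7 - 892)) + 0 = (6/221)*(12535 + 19669 - 1577056)/(-885) + 0 = (6/221)*(-1/885)*(-1544852) + 0 = 3089704/65195 + 0 = 3089704/65195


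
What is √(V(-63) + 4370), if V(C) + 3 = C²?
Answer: 4*√521 ≈ 91.302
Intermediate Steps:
V(C) = -3 + C²
√(V(-63) + 4370) = √((-3 + (-63)²) + 4370) = √((-3 + 3969) + 4370) = √(3966 + 4370) = √8336 = 4*√521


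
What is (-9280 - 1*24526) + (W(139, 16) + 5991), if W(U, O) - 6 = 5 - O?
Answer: -27820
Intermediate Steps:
W(U, O) = 11 - O (W(U, O) = 6 + (5 - O) = 11 - O)
(-9280 - 1*24526) + (W(139, 16) + 5991) = (-9280 - 1*24526) + ((11 - 1*16) + 5991) = (-9280 - 24526) + ((11 - 16) + 5991) = -33806 + (-5 + 5991) = -33806 + 5986 = -27820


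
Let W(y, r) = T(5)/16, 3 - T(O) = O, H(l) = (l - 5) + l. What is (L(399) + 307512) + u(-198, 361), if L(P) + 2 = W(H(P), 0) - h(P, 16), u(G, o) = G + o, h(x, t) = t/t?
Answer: 2461375/8 ≈ 3.0767e+5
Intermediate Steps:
H(l) = -5 + 2*l (H(l) = (-5 + l) + l = -5 + 2*l)
T(O) = 3 - O
h(x, t) = 1
W(y, r) = -⅛ (W(y, r) = (3 - 1*5)/16 = (3 - 5)*(1/16) = -2*1/16 = -⅛)
L(P) = -25/8 (L(P) = -2 + (-⅛ - 1*1) = -2 + (-⅛ - 1) = -2 - 9/8 = -25/8)
(L(399) + 307512) + u(-198, 361) = (-25/8 + 307512) + (-198 + 361) = 2460071/8 + 163 = 2461375/8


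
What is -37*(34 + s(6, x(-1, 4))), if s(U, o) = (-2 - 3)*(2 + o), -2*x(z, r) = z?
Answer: -1591/2 ≈ -795.50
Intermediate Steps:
x(z, r) = -z/2
s(U, o) = -10 - 5*o (s(U, o) = -5*(2 + o) = -10 - 5*o)
-37*(34 + s(6, x(-1, 4))) = -37*(34 + (-10 - (-5)*(-1)/2)) = -37*(34 + (-10 - 5*½)) = -37*(34 + (-10 - 5/2)) = -37*(34 - 25/2) = -37*43/2 = -1591/2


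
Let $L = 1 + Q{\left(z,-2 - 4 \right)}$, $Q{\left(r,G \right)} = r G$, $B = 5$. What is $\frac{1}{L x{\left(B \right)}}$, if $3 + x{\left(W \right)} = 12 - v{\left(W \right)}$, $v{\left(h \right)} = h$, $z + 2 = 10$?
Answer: $- \frac{1}{188} \approx -0.0053191$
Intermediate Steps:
$z = 8$ ($z = -2 + 10 = 8$)
$x{\left(W \right)} = 9 - W$ ($x{\left(W \right)} = -3 - \left(-12 + W\right) = 9 - W$)
$Q{\left(r,G \right)} = G r$
$L = -47$ ($L = 1 + \left(-2 - 4\right) 8 = 1 - 48 = -47$)
$\frac{1}{L x{\left(B \right)}} = \frac{1}{\left(-47\right) \left(9 - 5\right)} = \frac{1}{\left(-47\right) 4} = \frac{1}{-188} = - \frac{1}{188}$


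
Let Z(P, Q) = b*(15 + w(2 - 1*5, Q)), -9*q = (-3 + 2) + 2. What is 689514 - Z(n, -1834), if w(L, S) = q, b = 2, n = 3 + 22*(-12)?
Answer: 6205358/9 ≈ 6.8948e+5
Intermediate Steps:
q = -1/9 (q = -((-3 + 2) + 2)/9 = -(-1 + 2)/9 = -1/9*1 = -1/9 ≈ -0.11111)
n = -261 (n = 3 - 264 = -261)
w(L, S) = -1/9
Z(P, Q) = 268/9 (Z(P, Q) = 2*(15 - 1/9) = 2*(134/9) = 268/9)
689514 - Z(n, -1834) = 689514 - 1*268/9 = 689514 - 268/9 = 6205358/9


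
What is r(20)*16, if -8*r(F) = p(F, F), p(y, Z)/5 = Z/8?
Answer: -25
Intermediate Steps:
p(y, Z) = 5*Z/8 (p(y, Z) = 5*(Z/8) = 5*Z/8)
r(F) = -5*F/64
r(20)*16 = -5/64*20*16 = -25/16*16 = -25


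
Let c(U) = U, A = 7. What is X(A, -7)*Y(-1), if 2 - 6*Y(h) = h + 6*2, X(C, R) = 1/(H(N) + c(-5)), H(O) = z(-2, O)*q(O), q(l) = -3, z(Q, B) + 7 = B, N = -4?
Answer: -3/56 ≈ -0.053571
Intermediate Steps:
z(Q, B) = -7 + B
H(O) = 21 - 3*O (H(O) = (-7 + O)*(-3) = 21 - 3*O)
X(C, R) = 1/28 (X(C, R) = 1/((21 - 3*(-4)) - 5) = 1/((21 + 12) - 5) = 1/(33 - 5) = 1/28)
Y(h) = -5/3 - h/6 (Y(h) = ⅓ - (h + 6*2)/6 = ⅓ - (h + 12)/6 = ⅓ - (12 + h)/6 = ⅓ + (-2 - h/6) = -5/3 - h/6)
X(A, -7)*Y(-1) = (-5/3 - ⅙*(-1))/28 = (-5/3 + ⅙)/28 = (1/28)*(-3/2) = -3/56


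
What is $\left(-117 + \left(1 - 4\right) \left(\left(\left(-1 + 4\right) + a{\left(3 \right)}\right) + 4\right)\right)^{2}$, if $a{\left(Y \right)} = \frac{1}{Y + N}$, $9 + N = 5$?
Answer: $18225$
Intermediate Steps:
$N = -4$ ($N = -9 + 5 = -4$)
$a{\left(Y \right)} = \frac{1}{-4 + Y}$ ($a{\left(Y \right)} = \frac{1}{Y - 4} = \frac{1}{-4 + Y}$)
$\left(-117 + \left(1 - 4\right) \left(\left(\left(-1 + 4\right) + a{\left(3 \right)}\right) + 4\right)\right)^{2} = \left(-117 + \left(1 - 4\right) \left(\left(\left(-1 + 4\right) + \frac{1}{-4 + 3}\right) + 4\right)\right)^{2} = \left(-117 + \left(1 - 4\right) \left(\left(3 + \frac{1}{-1}\right) + 4\right)\right)^{2} = \left(-117 - 3 \left(\left(3 - 1\right) + 4\right)\right)^{2} = \left(-117 - 3 \left(2 + 4\right)\right)^{2} = \left(-117 - 18\right)^{2} = \left(-135\right)^{2} = 18225$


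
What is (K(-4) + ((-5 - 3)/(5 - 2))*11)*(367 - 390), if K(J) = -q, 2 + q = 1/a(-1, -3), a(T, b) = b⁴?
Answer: 50945/81 ≈ 628.95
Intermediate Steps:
q = -161/81 (q = -2 + 1/((-3)⁴) = -2 + 1/81 = -161/81 ≈ -1.9877)
K(J) = 161/81 (K(J) = -1*(-161/81) = 161/81)
(K(-4) + ((-5 - 3)/(5 - 2))*11)*(367 - 390) = (161/81 + ((-5 - 3)/(5 - 2))*11)*(367 - 390) = (161/81 - 8/3*11)*(-23) = (161/81 - 88/3)*(-23) = -2215/81*(-23) = 50945/81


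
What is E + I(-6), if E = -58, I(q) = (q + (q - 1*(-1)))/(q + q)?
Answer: -685/12 ≈ -57.083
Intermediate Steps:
I(q) = (1 + 2*q)/(2*q) (I(q) = (q + (q + 1))/((2*q)) = (q + (1 + q))*(1/(2*q)) = (1 + 2*q)*(1/(2*q)) = (1 + 2*q)/(2*q))
E + I(-6) = -58 + (½ - 6)/(-6) = -58 - ⅙*(-11/2) = -58 + 11/12 = -685/12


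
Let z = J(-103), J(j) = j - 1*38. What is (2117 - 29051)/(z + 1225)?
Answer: -13467/542 ≈ -24.847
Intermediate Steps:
J(j) = -38 + j (J(j) = j - 38 = -38 + j)
z = -141 (z = -38 - 103 = -141)
(2117 - 29051)/(z + 1225) = (2117 - 29051)/(-141 + 1225) = -26934/1084 = -26934*1/1084 = -13467/542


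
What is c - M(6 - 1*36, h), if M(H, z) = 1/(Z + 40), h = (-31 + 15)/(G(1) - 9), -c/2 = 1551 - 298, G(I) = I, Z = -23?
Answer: -42603/17 ≈ -2506.1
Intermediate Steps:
c = -2506 (c = -2*(1551 - 298) = -2*1253 = -2506)
h = 2 (h = (-31 + 15)/(1 - 9) = -16/(-8) = -16*(-1/8) = 2)
M(H, z) = 1/17 (M(H, z) = 1/(-23 + 40) = 1/17)
c - M(6 - 1*36, h) = -2506 - 1*1/17 = -2506 - 1/17 = -42603/17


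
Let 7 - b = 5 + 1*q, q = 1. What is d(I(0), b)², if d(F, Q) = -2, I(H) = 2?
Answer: 4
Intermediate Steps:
b = 1 (b = 7 - (5 + 1*1) = 7 - (5 + 1) = 7 - 1*6 = 7 - 6 = 1)
d(I(0), b)² = (-2)² = 4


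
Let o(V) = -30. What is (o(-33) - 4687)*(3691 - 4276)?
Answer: 2759445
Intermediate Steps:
(o(-33) - 4687)*(3691 - 4276) = (-30 - 4687)*(3691 - 4276) = -4717*(-585) = 2759445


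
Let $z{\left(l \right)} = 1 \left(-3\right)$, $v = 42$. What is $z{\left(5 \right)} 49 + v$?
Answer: $-105$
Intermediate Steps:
$z{\left(l \right)} = -3$
$z{\left(5 \right)} 49 + v = \left(-3\right) 49 + 42 = -147 + 42 = -105$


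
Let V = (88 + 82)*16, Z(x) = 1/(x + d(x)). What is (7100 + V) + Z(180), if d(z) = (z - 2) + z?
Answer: 5283161/538 ≈ 9820.0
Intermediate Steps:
d(z) = -2 + 2*z (d(z) = (-2 + z) + z = -2 + 2*z)
Z(x) = 1/(-2 + 3*x) (Z(x) = 1/(x + (-2 + 2*x)) = 1/(-2 + 3*x))
V = 2720 (V = 170*16 = 2720)
(7100 + V) + Z(180) = (7100 + 2720) + 1/(-2 + 3*180) = 9820 + 1/(-2 + 540) = 9820 + 1/538 = 5283161/538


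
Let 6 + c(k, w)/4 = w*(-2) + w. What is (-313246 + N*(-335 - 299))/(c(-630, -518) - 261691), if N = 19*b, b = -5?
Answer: 253016/259643 ≈ 0.97448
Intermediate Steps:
c(k, w) = -24 - 4*w (c(k, w) = -24 + 4*(w*(-2) + w) = -24 + 4*(-2*w + w) = -24 + 4*(-w) = -24 - 4*w)
N = -95 (N = 19*(-5) = -95)
(-313246 + N*(-335 - 299))/(c(-630, -518) - 261691) = (-313246 - 95*(-335 - 299))/((-24 - 4*(-518)) - 261691) = (-313246 - 95*(-634))/((-24 + 2072) - 261691) = (-313246 + 60230)/(2048 - 261691) = -253016/(-259643) = -253016*(-1/259643) = 253016/259643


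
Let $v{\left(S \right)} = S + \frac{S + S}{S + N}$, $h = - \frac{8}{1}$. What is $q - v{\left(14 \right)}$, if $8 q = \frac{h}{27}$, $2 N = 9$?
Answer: $- \frac{15535}{999} \approx -15.551$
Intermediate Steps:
$N = \frac{9}{2}$ ($N = \frac{1}{2} \cdot 9 = \frac{9}{2} \approx 4.5$)
$h = -8$ ($h = - 8 \cdot 1 = \left(-1\right) 8 = -8$)
$v{\left(S \right)} = S + \frac{2 S}{\frac{9}{2} + S}$ ($v{\left(S \right)} = S + \frac{S + S}{S + \frac{9}{2}} = S + \frac{2 S}{\frac{9}{2} + S}$)
$q = - \frac{1}{27}$ ($q = \frac{\left(-8\right) \frac{1}{27}}{8} = \frac{1}{8} \left(- \frac{8}{27}\right) = - \frac{1}{27} \approx -0.037037$)
$q - v{\left(14 \right)} = - \frac{1}{27} - \frac{14 \left(13 + 2 \cdot 14\right)}{9 + 2 \cdot 14} = - \frac{1}{27} - \frac{14 \left(13 + 28\right)}{9 + 28} = - \frac{1}{27} - 14 \cdot \frac{1}{37} \cdot 41 = - \frac{1}{27} - \frac{574}{37} = - \frac{15535}{999}$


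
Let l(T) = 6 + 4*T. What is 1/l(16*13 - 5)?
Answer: 1/818 ≈ 0.0012225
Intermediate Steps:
1/l(16*13 - 5) = 1/(6 + 4*(16*13 - 5)) = 1/(6 + 4*(208 - 5)) = 1/(6 + 4*203) = 1/(6 + 812) = 1/818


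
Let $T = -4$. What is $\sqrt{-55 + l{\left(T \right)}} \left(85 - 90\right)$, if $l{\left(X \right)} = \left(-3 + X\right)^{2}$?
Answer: $- 5 i \sqrt{6} \approx - 12.247 i$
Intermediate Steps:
$\sqrt{-55 + l{\left(T \right)}} \left(85 - 90\right) = \sqrt{-55 + \left(-3 - 4\right)^{2}} \left(85 - 90\right) = \sqrt{-55 + \left(-7\right)^{2}} \left(-5\right) = \sqrt{-55 + 49} \left(-5\right) = \sqrt{-6} \left(-5\right) = i \sqrt{6} \left(-5\right) = - 5 i \sqrt{6}$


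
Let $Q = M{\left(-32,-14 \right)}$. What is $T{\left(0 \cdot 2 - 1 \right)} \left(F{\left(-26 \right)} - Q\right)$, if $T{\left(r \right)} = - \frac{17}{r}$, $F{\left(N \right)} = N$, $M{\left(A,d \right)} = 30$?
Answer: $-952$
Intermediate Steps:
$Q = 30$
$T{\left(0 \cdot 2 - 1 \right)} \left(F{\left(-26 \right)} - Q\right) = - \frac{17}{0 \cdot 2 - 1} \left(-26 - 30\right) = - \frac{17}{0 - 1} \left(-26 - 30\right) = - \frac{17}{-1} \left(-56\right) = \left(-17\right) \left(-1\right) \left(-56\right) = 17 \left(-56\right) = -952$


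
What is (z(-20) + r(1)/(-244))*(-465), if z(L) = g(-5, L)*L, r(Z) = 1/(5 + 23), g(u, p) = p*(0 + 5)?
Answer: -6353759535/6832 ≈ -9.3000e+5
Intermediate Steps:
g(u, p) = 5*p (g(u, p) = p*5 = 5*p)
r(Z) = 1/28
z(L) = 5*L**2 (z(L) = (5*L)*L = 5*L**2)
(z(-20) + r(1)/(-244))*(-465) = (5*(-20)**2 + (1/28)/(-244))*(-465) = (5*400 + (1/28)*(-1/244))*(-465) = (2000 - 1/6832)*(-465) = (13663999/6832)*(-465) = -6353759535/6832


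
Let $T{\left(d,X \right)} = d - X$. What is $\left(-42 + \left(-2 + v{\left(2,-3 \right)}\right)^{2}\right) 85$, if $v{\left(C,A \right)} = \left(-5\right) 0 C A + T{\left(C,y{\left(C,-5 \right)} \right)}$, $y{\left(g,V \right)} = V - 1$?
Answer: $-510$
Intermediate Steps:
$y{\left(g,V \right)} = -1 + V$
$v{\left(C,A \right)} = 6 + C$ ($v{\left(C,A \right)} = \left(-5\right) 0 C A + \left(C - \left(-1 - 5\right)\right) = 0 C A + \left(C - -6\right) = 0 A + \left(C + 6\right) = 0 + \left(6 + C\right) = 6 + C$)
$\left(-42 + \left(-2 + v{\left(2,-3 \right)}\right)^{2}\right) 85 = \left(-42 + \left(-2 + \left(6 + 2\right)\right)^{2}\right) 85 = \left(-42 + \left(-2 + 8\right)^{2}\right) 85 = \left(-42 + 6^{2}\right) 85 = \left(-42 + 36\right) 85 = \left(-6\right) 85 = -510$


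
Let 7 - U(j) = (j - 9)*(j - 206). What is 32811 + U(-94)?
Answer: 1918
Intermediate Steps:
U(j) = 7 - (-206 + j)*(-9 + j) (U(j) = 7 - (j - 9)*(j - 206) = 7 - (-9 + j)*(-206 + j) = 7 - (-206 + j)*(-9 + j))
32811 + U(-94) = 32811 + (-1847 - 1*(-94)² + 215*(-94)) = 32811 + (-1847 - 1*8836 - 20210) = 32811 + (-1847 - 8836 - 20210) = 32811 - 30893 = 1918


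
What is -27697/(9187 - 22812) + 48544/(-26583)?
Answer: 74857351/362193375 ≈ 0.20668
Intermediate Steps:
-27697/(9187 - 22812) + 48544/(-26583) = -27697/(-13625) + 48544*(-1/26583) = -27697*(-1/13625) - 48544/26583 = 27697/13625 - 48544/26583 = 74857351/362193375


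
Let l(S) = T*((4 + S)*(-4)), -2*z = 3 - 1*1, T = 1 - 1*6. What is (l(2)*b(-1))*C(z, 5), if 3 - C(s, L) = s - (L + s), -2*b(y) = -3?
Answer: 1440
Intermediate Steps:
T = -5 (T = 1 - 6 = -5)
b(y) = 3/2 (b(y) = -½*(-3) = 3/2)
z = -1 (z = -(3 - 1*1)/2 = -(3 - 1)/2 = -½*2 = -1)
l(S) = 80 + 20*S (l(S) = -5*(4 + S)*(-4) = -5*(-16 - 4*S) = 80 + 20*S)
C(s, L) = 3 + L (C(s, L) = 3 - (s - (L + s)) = 3 - (s + (-L - s)) = 3 - (-1)*L = 3 + L)
(l(2)*b(-1))*C(z, 5) = ((80 + 20*2)*(3/2))*(3 + 5) = ((80 + 40)*(3/2))*8 = (120*(3/2))*8 = 180*8 = 1440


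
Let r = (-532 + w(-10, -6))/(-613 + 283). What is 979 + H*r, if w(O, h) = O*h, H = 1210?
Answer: 8129/3 ≈ 2709.7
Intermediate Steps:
r = 236/165 (r = (-532 - 10*(-6))/(-613 + 283) = (-532 + 60)/(-330) = -472*(-1/330) = 236/165 ≈ 1.4303)
979 + H*r = 979 + 1210*(236/165) = 979 + 5192/3 = 8129/3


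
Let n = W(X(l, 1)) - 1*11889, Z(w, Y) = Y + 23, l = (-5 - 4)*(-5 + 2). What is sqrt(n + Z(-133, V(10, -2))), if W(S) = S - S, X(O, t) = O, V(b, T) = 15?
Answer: I*sqrt(11851) ≈ 108.86*I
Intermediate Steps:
l = 27 (l = -9*(-3) = 27)
Z(w, Y) = 23 + Y
W(S) = 0
n = -11889 (n = 0 - 1*11889 = 0 - 11889 = -11889)
sqrt(n + Z(-133, V(10, -2))) = sqrt(-11889 + (23 + 15)) = sqrt(-11889 + 38) = sqrt(-11851) = I*sqrt(11851)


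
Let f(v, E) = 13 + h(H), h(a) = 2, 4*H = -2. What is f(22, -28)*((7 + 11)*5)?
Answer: 1350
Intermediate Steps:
H = -1/2 (H = (1/4)*(-2) = -1/2 ≈ -0.50000)
f(v, E) = 15 (f(v, E) = 13 + 2 = 15)
f(22, -28)*((7 + 11)*5) = 15*((7 + 11)*5) = 15*(18*5) = 15*90 = 1350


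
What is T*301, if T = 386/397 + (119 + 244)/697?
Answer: 124359053/276709 ≈ 449.42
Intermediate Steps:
T = 413153/276709 (T = 386*(1/397) + 363*(1/697) = 386/397 + 363/697 = 413153/276709 ≈ 1.4931)
T*301 = (413153/276709)*301 = 124359053/276709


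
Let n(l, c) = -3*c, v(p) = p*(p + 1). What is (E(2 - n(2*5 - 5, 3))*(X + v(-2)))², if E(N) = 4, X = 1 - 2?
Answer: 16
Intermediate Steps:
v(p) = p*(1 + p)
X = -1
(E(2 - n(2*5 - 5, 3))*(X + v(-2)))² = (4*(-1 - 2*(1 - 2)))² = (4*(-1 - 2*(-1)))² = (4*(-1 + 2))² = (4*1)² = 4² = 16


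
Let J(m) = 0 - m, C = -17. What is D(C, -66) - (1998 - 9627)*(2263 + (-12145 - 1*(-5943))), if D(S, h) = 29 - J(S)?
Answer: -30050619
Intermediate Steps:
J(m) = -m
D(S, h) = 29 + S (D(S, h) = 29 - (-1)*S = 29 + S)
D(C, -66) - (1998 - 9627)*(2263 + (-12145 - 1*(-5943))) = (29 - 17) - (1998 - 9627)*(2263 + (-12145 - 1*(-5943))) = 12 - (-7629)*(2263 + (-12145 + 5943)) = 12 - (-7629)*(2263 - 6202) = 12 - (-7629)*(-3939) = 12 - 1*30050631 = 12 - 30050631 = -30050619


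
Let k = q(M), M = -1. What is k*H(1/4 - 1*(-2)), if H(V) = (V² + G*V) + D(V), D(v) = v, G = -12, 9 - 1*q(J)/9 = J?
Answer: -14175/8 ≈ -1771.9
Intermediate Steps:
q(J) = 81 - 9*J
k = 90 (k = 81 - 9*(-1) = 81 + 9 = 90)
H(V) = V² - 11*V (H(V) = (V² - 12*V) + V = V² - 11*V)
k*H(1/4 - 1*(-2)) = 90*((1/4 - 1*(-2))*(-11 + (1/4 - 1*(-2)))) = 90*((¼ + 2)*(-11 + (¼ + 2))) = 90*(9*(-11 + 9/4)/4) = 90*((9/4)*(-35/4)) = 90*(-315/16) = -14175/8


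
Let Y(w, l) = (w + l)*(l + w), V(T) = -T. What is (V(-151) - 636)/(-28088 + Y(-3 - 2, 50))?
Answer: 485/26063 ≈ 0.018609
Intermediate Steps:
Y(w, l) = (l + w)**2 (Y(w, l) = (l + w)*(l + w) = (l + w)**2)
(V(-151) - 636)/(-28088 + Y(-3 - 2, 50)) = (-1*(-151) - 636)/(-28088 + (50 + (-3 - 2))**2) = (151 - 636)/(-28088 + (50 - 5)**2) = -485/(-28088 + 45**2) = -485/(-28088 + 2025) = -485/(-26063) = -485*(-1/26063) = 485/26063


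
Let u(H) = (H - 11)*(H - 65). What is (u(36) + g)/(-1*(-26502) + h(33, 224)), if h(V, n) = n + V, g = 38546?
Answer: 37821/26759 ≈ 1.4134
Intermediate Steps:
u(H) = (-65 + H)*(-11 + H) (u(H) = (-11 + H)*(-65 + H) = (-65 + H)*(-11 + H))
h(V, n) = V + n
(u(36) + g)/(-1*(-26502) + h(33, 224)) = ((715 + 36**2 - 76*36) + 38546)/(-1*(-26502) + (33 + 224)) = ((715 + 1296 - 2736) + 38546)/(26502 + 257) = (-725 + 38546)/26759 = 37821*(1/26759) = 37821/26759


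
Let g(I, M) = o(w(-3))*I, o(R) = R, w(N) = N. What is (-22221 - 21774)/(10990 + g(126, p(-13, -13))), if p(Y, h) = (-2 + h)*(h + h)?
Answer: -6285/1516 ≈ -4.1458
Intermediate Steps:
p(Y, h) = 2*h*(-2 + h) (p(Y, h) = (-2 + h)*(2*h) = 2*h*(-2 + h))
g(I, M) = -3*I
(-22221 - 21774)/(10990 + g(126, p(-13, -13))) = (-22221 - 21774)/(10990 - 3*126) = -43995/(10990 - 378) = -43995/10612 = -43995*1/10612 = -6285/1516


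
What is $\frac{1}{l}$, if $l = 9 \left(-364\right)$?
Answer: $- \frac{1}{3276} \approx -0.00030525$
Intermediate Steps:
$l = -3276$
$\frac{1}{l} = \frac{1}{-3276} = - \frac{1}{3276}$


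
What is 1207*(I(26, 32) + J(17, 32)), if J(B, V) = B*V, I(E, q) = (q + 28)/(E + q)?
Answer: 19077842/29 ≈ 6.5786e+5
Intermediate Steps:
I(E, q) = (28 + q)/(E + q)
1207*(I(26, 32) + J(17, 32)) = 1207*((28 + 32)/(26 + 32) + 17*32) = 1207*(60/58 + 544) = 1207*((1/58)*60 + 544) = 1207*(30/29 + 544) = 1207*(15806/29) = 19077842/29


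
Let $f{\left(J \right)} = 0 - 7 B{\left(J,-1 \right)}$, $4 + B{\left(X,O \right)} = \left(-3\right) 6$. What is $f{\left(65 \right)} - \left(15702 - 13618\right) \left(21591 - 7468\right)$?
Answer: $-29432178$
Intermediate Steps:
$B{\left(X,O \right)} = -22$ ($B{\left(X,O \right)} = -4 - 18 = -22$)
$f{\left(J \right)} = 154$ ($f{\left(J \right)} = 0 - -154 = 0 + 154 = 154$)
$f{\left(65 \right)} - \left(15702 - 13618\right) \left(21591 - 7468\right) = 154 - \left(15702 - 13618\right) \left(21591 - 7468\right) = 154 - 2084 \cdot 14123 = 154 - 29432332 = -29432178$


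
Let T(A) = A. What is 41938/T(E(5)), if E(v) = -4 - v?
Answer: -41938/9 ≈ -4659.8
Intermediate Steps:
41938/T(E(5)) = 41938/(-4 - 1*5) = 41938/(-4 - 5) = 41938/(-9) = 41938*(-1/9) = -41938/9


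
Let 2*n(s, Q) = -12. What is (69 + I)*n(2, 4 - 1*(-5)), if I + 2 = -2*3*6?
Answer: -186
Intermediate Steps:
n(s, Q) = -6 (n(s, Q) = (½)*(-12) = -6)
I = -38 (I = -2 - 2*3*6 = -2 - 6*6 = -2 - 36 = -38)
(69 + I)*n(2, 4 - 1*(-5)) = (69 - 38)*(-6) = 31*(-6) = -186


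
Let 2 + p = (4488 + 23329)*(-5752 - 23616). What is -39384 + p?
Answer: -816969042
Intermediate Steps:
p = -816929658 (p = -2 + (4488 + 23329)*(-5752 - 23616) = -2 + 27817*(-29368) = -2 - 816929656 = -816929658)
-39384 + p = -39384 - 816929658 = -816969042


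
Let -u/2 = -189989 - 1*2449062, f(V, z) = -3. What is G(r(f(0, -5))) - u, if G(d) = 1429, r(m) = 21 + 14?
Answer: -5276673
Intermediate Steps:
r(m) = 35
u = 5278102 (u = -2*(-189989 - 1*2449062) = -2*(-189989 - 2449062) = -2*(-2639051) = 5278102)
G(r(f(0, -5))) - u = 1429 - 1*5278102 = 1429 - 5278102 = -5276673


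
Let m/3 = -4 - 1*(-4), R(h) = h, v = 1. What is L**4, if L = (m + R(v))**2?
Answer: 1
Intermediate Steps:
m = 0 (m = 3*(-4 - 1*(-4)) = 3*(-4 + 4) = 3*0 = 0)
L = 1 (L = (0 + 1)**2 = 1**2 = 1)
L**4 = 1**4 = 1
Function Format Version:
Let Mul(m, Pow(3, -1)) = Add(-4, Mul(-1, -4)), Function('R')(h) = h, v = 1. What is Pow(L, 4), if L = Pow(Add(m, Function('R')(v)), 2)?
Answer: 1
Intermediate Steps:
m = 0 (m = Mul(3, Add(-4, Mul(-1, -4))) = Mul(3, Add(-4, 4)) = Mul(3, 0) = 0)
L = 1 (L = Pow(Add(0, 1), 2) = Pow(1, 2) = 1)
Pow(L, 4) = Pow(1, 4) = 1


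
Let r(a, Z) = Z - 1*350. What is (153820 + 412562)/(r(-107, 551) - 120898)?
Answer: -566382/120697 ≈ -4.6926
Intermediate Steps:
r(a, Z) = -350 + Z (r(a, Z) = Z - 350 = -350 + Z)
(153820 + 412562)/(r(-107, 551) - 120898) = (153820 + 412562)/((-350 + 551) - 120898) = 566382/(201 - 120898) = 566382/(-120697) = 566382*(-1/120697) = -566382/120697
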